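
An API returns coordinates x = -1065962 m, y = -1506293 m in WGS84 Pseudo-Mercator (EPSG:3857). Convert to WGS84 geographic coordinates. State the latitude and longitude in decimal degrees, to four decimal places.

lat -13.4072°, lon -9.5757°

R = 6378137 m. λ = x/R = -9.57569957°.
φ = 2·arctan(exp(y/R)) − 90° = 2·arctan(0.78965) − 90° = -13.40720424°.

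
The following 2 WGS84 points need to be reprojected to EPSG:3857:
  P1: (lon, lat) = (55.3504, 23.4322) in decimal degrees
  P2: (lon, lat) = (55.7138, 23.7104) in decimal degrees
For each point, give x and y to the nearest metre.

Web Mercator: x = R·λ, y = R·ln tan(π/4+φ/2), R = 6378137 m.
P1 (23.4322°, 55.3504°) → (6161578.343, 2684370.272) m.
P2 (23.7104°, 55.7138°) → (6202031.846, 2718158.587) m.

P1: x 6161578 m, y 2684370 m; P2: x 6202032 m, y 2718159 m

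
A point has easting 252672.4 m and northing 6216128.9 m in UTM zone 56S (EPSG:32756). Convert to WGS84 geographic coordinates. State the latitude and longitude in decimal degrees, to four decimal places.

lat -34.1665°, lon 150.3169°

Zone 56S: λ₀ = 153°, k₀ = 0.9996, false easting 500000 m, false northing 10000000 m.
Meridian distance M = (N − FN)/k₀ = -3785385.3 m.
Inverse transverse Mercator on WGS84 gives φ = -34.16650011°, λ = 150.31690033°.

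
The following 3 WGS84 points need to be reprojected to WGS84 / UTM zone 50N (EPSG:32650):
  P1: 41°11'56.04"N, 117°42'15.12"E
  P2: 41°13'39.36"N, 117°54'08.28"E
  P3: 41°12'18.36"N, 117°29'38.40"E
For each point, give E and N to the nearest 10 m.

UTM zone 50N: λ₀ = 117°, k₀ = 0.9996.
P1 (41.1989°, 117.7042°) → (559046.102, 4561076.242) m.
P2 (41.2276°, 117.9023°) → (575623.590, 4564415.781) m.
P3 (41.2051°, 117.4940°) → (541417.171, 4561643.135) m.

P1: E 559050 m, N 4561080 m; P2: E 575620 m, N 4564420 m; P3: E 541420 m, N 4561640 m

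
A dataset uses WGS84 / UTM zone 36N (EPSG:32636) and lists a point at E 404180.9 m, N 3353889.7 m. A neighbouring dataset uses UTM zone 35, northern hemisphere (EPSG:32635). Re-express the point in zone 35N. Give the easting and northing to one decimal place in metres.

UTM 36N → geographic: φ = 30.31299958°, λ = 32.00339982°.
UTM 35N (λ₀ = 27°) forward: E = 981346.826 m, N = 3364093.840 m.

E 981346.8 m, N 3364093.8 m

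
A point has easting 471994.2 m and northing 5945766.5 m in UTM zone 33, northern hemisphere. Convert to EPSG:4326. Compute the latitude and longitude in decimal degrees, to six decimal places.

lat 53.659900°, lon 14.576199°

Zone 33N: λ₀ = 15°, k₀ = 0.9996, false easting 500000 m.
Meridian distance M = (N − FN)/k₀ = 5948145.8 m.
Inverse transverse Mercator on WGS84 gives φ = 53.65990015°, λ = 14.57619939°.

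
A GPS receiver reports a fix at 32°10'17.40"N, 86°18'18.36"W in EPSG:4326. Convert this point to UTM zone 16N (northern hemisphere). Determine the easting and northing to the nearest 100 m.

E 565500 m, N 3559700 m

Zone 16 central meridian λ₀ = 6×16 − 183 = -87°; Δλ = +0.6949°.
Transverse Mercator on WGS84 with k₀ = 0.9996 gives E = 565515.252 m, N = 3559656.979 m.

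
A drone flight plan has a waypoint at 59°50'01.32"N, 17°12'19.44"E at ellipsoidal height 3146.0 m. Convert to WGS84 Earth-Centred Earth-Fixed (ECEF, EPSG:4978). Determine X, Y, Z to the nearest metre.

X 3070860 m, Y 950907 m, Z 5493910 m

WGS84: a = 6378137 m, e² = 0.006694380; N(φ) = a/√(1−e²sin²φ) = 6394155.015 m.
X = (N+h)·cosφ·cosλ = 3070860.383 m; Y = (N+h)·cosφ·sinλ = 950907.245 m; Z = (N(1−e²)+h)·sinφ = 5493909.986 m.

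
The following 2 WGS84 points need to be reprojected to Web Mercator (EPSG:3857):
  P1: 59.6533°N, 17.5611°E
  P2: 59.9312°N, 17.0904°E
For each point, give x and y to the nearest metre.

P1: x 1954893 m, y 8322950 m; P2: x 1902495 m, y 8384436 m

Web Mercator: x = R·λ, y = R·ln tan(π/4+φ/2), R = 6378137 m.
P1 (59.6533°, 17.5611°) → (1954892.710, 8322950.184) m.
P2 (59.9312°, 17.0904°) → (1902494.625, 8384436.231) m.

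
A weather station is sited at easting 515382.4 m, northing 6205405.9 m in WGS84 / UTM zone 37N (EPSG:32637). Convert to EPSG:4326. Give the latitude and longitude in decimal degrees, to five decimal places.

lat 55.99370°, lon 39.24660°

Zone 37N: λ₀ = 39°, k₀ = 0.9996, false easting 500000 m.
Meridian distance M = (N − FN)/k₀ = 6207889.1 m.
Inverse transverse Mercator on WGS84 gives φ = 55.99370039°, λ = 39.24660021°.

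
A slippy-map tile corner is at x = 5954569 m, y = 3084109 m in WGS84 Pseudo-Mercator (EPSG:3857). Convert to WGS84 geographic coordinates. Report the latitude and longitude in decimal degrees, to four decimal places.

lat 26.6845°, lon 53.4908°

R = 6378137 m. λ = x/R = 53.49080343°.
φ = 2·arctan(exp(y/R)) − 90° = 2·arctan(1.62181) − 90° = 26.68449849°.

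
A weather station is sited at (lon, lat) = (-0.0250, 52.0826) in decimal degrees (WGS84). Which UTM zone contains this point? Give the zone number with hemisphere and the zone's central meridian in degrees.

Zone 30N, central meridian -3°

UTM zone = ⌊(λ + 180)/6⌋ + 1; -0.0250° ∈ [-6°, 0°) → zone 30.
Hemisphere: N (φ ≥ 0).
Central meridian λ₀ = 6×30 − 183 = -3°.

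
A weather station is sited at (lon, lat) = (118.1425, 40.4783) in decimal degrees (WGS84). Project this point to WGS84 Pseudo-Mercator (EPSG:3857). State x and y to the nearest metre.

x 13151563 m, y 4935693 m

Web Mercator is spherical with R = a = 6378137 m.
x = R·λ = 6378137 × 2.061975612 = 13151562.941 m.
y = R·ln tan(π/4 + φ/2) = 6378137 × 0.773845548 = 4935692.922 m.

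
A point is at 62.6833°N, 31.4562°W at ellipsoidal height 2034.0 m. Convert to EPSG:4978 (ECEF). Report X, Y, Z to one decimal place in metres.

WGS84: a = 6378137 m, e² = 0.006694380; N(φ) = a/√(1−e²sin²φ) = 6395056.925 m.
X = (N+h)·cosφ·cosλ = 2504250.242 m; Y = (N+h)·cosφ·sinλ = -1531974.471 m; Z = (N(1−e²)+h)·sinφ = 5645672.998 m.

X 2504250.2 m, Y -1531974.5 m, Z 5645673.0 m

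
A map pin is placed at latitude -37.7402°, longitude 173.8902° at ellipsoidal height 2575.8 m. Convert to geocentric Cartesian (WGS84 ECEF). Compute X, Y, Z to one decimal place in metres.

X -5023470.5 m, Y 537723.2 m, Z -3884257.1 m

WGS84: a = 6378137 m, e² = 0.006694380; N(φ) = a/√(1−e²sin²φ) = 6386150.298 m.
X = (N+h)·cosφ·cosλ = -5023470.480 m; Y = (N+h)·cosφ·sinλ = 537723.178 m; Z = (N(1−e²)+h)·sinφ = -3884257.125 m.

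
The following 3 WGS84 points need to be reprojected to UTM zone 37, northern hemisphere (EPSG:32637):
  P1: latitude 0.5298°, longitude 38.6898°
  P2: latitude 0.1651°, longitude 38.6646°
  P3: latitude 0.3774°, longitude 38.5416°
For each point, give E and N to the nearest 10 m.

UTM zone 37N: λ₀ = 39°, k₀ = 0.9996.
P1 (0.5298°, 38.6898°) → (465483.803, 58559.699) m.
P2 (0.1651°, 38.6646°) → (462678.317, 18248.826) m.
P3 (0.3774°, 38.5416°) → (448992.108, 41715.390) m.

P1: E 465480 m, N 58560 m; P2: E 462680 m, N 18250 m; P3: E 448990 m, N 41720 m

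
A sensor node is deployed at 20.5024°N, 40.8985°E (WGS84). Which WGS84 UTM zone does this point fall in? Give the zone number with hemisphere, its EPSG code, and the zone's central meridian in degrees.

UTM zone = ⌊(λ + 180)/6⌋ + 1; 40.8985° ∈ [36°, 42°) → zone 37.
Hemisphere: N (φ ≥ 0).
Central meridian λ₀ = 6×37 − 183 = 39°.
EPSG code: 32637.

Zone 37N (EPSG:32637), central meridian 39°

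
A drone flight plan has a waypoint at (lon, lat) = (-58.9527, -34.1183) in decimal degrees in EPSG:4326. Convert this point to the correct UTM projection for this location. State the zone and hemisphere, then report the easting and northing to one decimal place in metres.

Zone 21S: E 319909.7 m, N 6223005.3 m

Longitude -58.9527° lies in the 6° band [-60°, -54°), giving zone 21; latitude is south of the equator, so 21S.
Zone 21 central meridian λ₀ = 6×21 − 183 = -57°; Δλ = -1.9527°.
Transverse Mercator on WGS84 with k₀ = 0.9996 gives E = 319909.720 m, N = 6223005.309 m.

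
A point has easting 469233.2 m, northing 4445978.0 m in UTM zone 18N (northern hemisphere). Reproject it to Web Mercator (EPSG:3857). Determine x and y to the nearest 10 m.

x -8389180 m, y 4889740 m

Unproject from UTM 18N (λ₀ = -75°) → φ = 40.16359962°, λ = -75.36130038°.
Web Mercator (R = 6378137 m): x = -8389181.584 m, y = 4889744.688 m.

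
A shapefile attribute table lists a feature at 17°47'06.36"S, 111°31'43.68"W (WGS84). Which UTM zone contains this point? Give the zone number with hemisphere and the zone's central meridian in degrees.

Zone 12S, central meridian -111°

UTM zone = ⌊(λ + 180)/6⌋ + 1; -111.5288° ∈ [-114°, -108°) → zone 12.
Hemisphere: S (φ < 0).
Central meridian λ₀ = 6×12 − 183 = -111°.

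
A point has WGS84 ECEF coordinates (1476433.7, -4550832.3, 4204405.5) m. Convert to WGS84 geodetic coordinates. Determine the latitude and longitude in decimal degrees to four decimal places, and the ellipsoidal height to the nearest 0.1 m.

λ = atan2(Y, X) = -72.02530017°; p = √(X²+Y²) = 4784342.3 m.
Bowring's method on WGS84 (a = 6378137 m, b = 6356752.314 m) gives φ = 41.49939995°, h = 427.331 m.

lat 41.4994°, lon -72.0253°, h 427.3 m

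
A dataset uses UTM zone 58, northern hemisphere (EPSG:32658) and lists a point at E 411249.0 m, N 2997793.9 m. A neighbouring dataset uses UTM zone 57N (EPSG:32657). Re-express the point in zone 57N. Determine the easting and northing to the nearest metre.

UTM 58N → geographic: φ = 27.09969995°, λ = 164.10470015°.
UTM 57N (λ₀ = 159°) forward: E = 1006410.856 m, N = 3007772.370 m.

E 1006411 m, N 3007772 m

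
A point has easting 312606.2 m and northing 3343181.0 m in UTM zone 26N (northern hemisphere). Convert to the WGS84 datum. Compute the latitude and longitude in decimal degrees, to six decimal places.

lat 30.205700°, lon -28.946800°

Zone 26N: λ₀ = -27°, k₀ = 0.9996, false easting 500000 m.
Meridian distance M = (N − FN)/k₀ = 3344518.8 m.
Inverse transverse Mercator on WGS84 gives φ = 30.20569971°, λ = -28.946799502°.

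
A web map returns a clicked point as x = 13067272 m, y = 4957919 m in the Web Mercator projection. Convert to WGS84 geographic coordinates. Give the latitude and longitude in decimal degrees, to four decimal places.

R = 6378137 m. λ = x/R = 117.38530159°.
φ = 2·arctan(exp(y/R)) − 90° = 2·arctan(2.17566) − 90° = 40.63000012°.

lat 40.6300°, lon 117.3853°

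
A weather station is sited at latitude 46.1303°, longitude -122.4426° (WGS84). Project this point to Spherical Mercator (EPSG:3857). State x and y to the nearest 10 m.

Web Mercator is spherical with R = a = 6378137 m.
x = R·λ = 6378137 × -2.137026515 = -13630247.883 m.
y = R·ln tan(π/4 + φ/2) = 6378137 × 0.909553139 = 5801254.530 m.

x -13630250 m, y 5801250 m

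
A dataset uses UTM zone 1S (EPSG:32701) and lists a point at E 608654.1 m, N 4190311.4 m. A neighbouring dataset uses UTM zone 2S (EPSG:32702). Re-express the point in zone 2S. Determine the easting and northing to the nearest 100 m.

UTM 1S → geographic: φ = -52.42659957°, λ = -175.40200015°.
UTM 2S (λ₀ = -171°) forward: E = 200756.801 m, N = 4182393.702 m.

E 200800 m, N 4182400 m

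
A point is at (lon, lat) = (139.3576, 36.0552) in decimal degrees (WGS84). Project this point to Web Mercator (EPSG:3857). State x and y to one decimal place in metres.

Web Mercator is spherical with R = a = 6378137 m.
x = R·λ = 6378137 × 2.432248958 = 15513217.070 m.
y = R·ln tan(π/4 + φ/2) = 6378137 × 0.675466750 = 4308219.468 m.

x 15513217.1 m, y 4308219.5 m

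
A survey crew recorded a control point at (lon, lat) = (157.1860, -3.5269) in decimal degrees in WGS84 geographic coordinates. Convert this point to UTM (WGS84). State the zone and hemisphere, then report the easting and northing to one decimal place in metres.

Longitude 157.1860° lies in the 6° band [156°, 162°), giving zone 57; latitude is south of the equator, so 57S.
Zone 57 central meridian λ₀ = 6×57 − 183 = 159°; Δλ = -1.8140°.
Transverse Mercator on WGS84 with k₀ = 0.9996 gives E = 298493.332 m, N = 9609970.358 m.

Zone 57S: E 298493.3 m, N 9609970.4 m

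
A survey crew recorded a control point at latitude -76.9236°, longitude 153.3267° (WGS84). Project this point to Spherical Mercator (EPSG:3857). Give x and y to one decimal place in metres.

Web Mercator is spherical with R = a = 6378137 m.
x = R·λ = 6378137 × 2.676055746 = 17068250.169 m.
y = R·ln tan(π/4 + φ/2) = 6378137 × -2.166211229 = -13816391.987 m.

x 17068250.2 m, y -13816392.0 m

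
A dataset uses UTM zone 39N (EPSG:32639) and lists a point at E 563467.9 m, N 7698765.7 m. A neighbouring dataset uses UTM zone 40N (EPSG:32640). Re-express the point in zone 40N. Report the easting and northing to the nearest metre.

E 327900 m, N 7704095 m

UTM 39N → geographic: φ = 69.39070022°, λ = 52.61580119°.
UTM 40N (λ₀ = 57°) forward: E = 327900.050 m, N = 7704094.775 m.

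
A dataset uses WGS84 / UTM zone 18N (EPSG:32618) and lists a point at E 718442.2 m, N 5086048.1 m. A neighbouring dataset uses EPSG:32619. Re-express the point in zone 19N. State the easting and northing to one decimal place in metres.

UTM 18N → geographic: φ = 45.89329975°, λ = -72.18430047°.
UTM 19N (λ₀ = -69°) forward: E = 252962.553 m, N = 5087124.180 m.

E 252962.6 m, N 5087124.2 m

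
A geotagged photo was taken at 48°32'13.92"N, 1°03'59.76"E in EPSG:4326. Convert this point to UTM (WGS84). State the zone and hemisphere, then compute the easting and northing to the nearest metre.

Longitude 1.0666° lies in the 6° band [0°, 6°), giving zone 31; latitude is north of the equator, so 31N.
Zone 31 central meridian λ₀ = 6×31 − 183 = 3°; Δλ = -1.9334°.
Transverse Mercator on WGS84 with k₀ = 0.9996 gives E = 357284.004 m, N = 5377815.360 m.

Zone 31N: E 357284 m, N 5377815 m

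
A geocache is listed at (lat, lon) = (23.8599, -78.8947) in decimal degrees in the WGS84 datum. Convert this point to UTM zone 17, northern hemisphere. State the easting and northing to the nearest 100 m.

Zone 17 central meridian λ₀ = 6×17 − 183 = -81°; Δλ = +2.1053°.
Transverse Mercator on WGS84 with k₀ = 0.9996 gives E = 714396.185 m, N = 2640309.450 m.

E 714400 m, N 2640300 m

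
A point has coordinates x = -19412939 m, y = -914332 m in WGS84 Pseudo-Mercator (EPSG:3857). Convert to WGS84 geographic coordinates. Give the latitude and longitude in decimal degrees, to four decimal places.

R = 6378137 m. λ = x/R = -174.38939813°.
φ = 2·arctan(exp(y/R)) − 90° = 2·arctan(0.86645) − 90° = -8.18559571°.

lat -8.1856°, lon -174.3894°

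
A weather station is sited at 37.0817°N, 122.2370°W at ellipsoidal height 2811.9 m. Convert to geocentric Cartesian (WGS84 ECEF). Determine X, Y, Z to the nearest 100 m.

WGS84: a = 6378137 m, e² = 0.006694380; N(φ) = a/√(1−e²sin²φ) = 6385912.620 m.
X = (N+h)·cosφ·cosλ = -2718734.826 m; Y = (N+h)·cosφ·sinλ = -4311101.058 m; Z = (N(1−e²)+h)·sinφ = 3826325.889 m.

X -2718700 m, Y -4311100 m, Z 3826300 m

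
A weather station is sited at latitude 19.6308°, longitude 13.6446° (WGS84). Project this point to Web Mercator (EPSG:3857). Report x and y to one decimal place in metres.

x 1518909.9 m, y 2229345.0 m

Web Mercator is spherical with R = a = 6378137 m.
x = R·λ = 6378137 × 0.238143195 = 1518909.924 m.
y = R·ln tan(π/4 + φ/2) = 6378137 × 0.349529185 = 2229345.026 m.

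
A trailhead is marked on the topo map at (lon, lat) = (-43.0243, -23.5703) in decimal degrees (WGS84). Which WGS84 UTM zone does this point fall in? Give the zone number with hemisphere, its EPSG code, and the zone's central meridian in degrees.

Zone 23S (EPSG:32723), central meridian -45°

UTM zone = ⌊(λ + 180)/6⌋ + 1; -43.0243° ∈ [-48°, -42°) → zone 23.
Hemisphere: S (φ < 0).
Central meridian λ₀ = 6×23 − 183 = -45°.
EPSG code: 32723.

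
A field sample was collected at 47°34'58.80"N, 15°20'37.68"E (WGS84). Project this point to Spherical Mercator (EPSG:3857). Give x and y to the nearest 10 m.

x 1708060 m, y 6037760 m

Web Mercator is spherical with R = a = 6378137 m.
x = R·λ = 6378137 × 0.267799830 = 1708064.003 m.
y = R·ln tan(π/4 + φ/2) = 6378137 × 0.946633658 = 6037759.162 m.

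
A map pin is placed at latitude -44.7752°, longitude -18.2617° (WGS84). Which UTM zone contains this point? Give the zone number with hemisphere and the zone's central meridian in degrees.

UTM zone = ⌊(λ + 180)/6⌋ + 1; -18.2617° ∈ [-24°, -18°) → zone 27.
Hemisphere: S (φ < 0).
Central meridian λ₀ = 6×27 − 183 = -21°.

Zone 27S, central meridian -21°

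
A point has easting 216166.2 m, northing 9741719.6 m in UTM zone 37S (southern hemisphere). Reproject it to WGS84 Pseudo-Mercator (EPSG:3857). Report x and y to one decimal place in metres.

x 4057372.8 m, y -259936.2 m

Unproject from UTM 37S (λ₀ = 39°) → φ = -2.33440026°, λ = 36.44800001°.
Web Mercator (R = 6378137 m): x = 4057372.801 m, y = -259936.173 m.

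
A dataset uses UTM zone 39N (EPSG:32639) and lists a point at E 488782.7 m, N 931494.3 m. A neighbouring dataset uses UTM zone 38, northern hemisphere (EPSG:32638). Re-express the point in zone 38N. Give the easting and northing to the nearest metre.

E 1150379 m, N 936412 m

UTM 39N → geographic: φ = 8.42690033°, λ = 50.89810011°.
UTM 38N (λ₀ = 45°) forward: E = 1150379.370 m, N = 936411.633 m.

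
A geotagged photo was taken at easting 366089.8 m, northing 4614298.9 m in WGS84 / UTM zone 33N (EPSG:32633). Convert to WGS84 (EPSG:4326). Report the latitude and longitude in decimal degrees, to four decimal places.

Zone 33N: λ₀ = 15°, k₀ = 0.9996, false easting 500000 m.
Meridian distance M = (N − FN)/k₀ = 4616145.4 m.
Inverse transverse Mercator on WGS84 gives φ = 41.66920042°, λ = 13.39140056°.

lat 41.6692°, lon 13.3914°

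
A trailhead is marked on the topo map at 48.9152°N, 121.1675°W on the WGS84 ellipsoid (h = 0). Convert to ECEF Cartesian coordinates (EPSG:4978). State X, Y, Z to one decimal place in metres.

X -2173441.2 m, Y -3593376.4 m, Z 4784366.5 m

WGS84: a = 6378137 m, e² = 0.006694380; N(φ) = a/√(1−e²sin²φ) = 6390300.420 m.
X = (N+h)·cosφ·cosλ = -2173441.186 m; Y = (N+h)·cosφ·sinλ = -3593376.399 m; Z = (N(1−e²)+h)·sinφ = 4784366.508 m.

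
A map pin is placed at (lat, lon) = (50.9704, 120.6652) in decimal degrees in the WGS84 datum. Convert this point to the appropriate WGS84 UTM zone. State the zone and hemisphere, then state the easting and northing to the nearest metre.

Longitude 120.6652° lies in the 6° band [120°, 126°), giving zone 51; latitude is north of the equator, so 51N.
Zone 51 central meridian λ₀ = 6×51 − 183 = 123°; Δλ = -2.3348°.
Transverse Mercator on WGS84 with k₀ = 0.9996 gives E = 336073.153 m, N = 5649128.497 m.

Zone 51N: E 336073 m, N 5649128 m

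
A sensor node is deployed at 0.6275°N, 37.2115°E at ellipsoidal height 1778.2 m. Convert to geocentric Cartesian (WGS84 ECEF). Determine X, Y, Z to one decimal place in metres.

WGS84: a = 6378137 m, e² = 0.006694380; N(φ) = a/√(1−e²sin²φ) = 6378139.561 m.
X = (N+h)·cosφ·cosλ = 5080716.342 m; Y = (N+h)·cosφ·sinλ = 3858081.145 m; Z = (N(1−e²)+h)·sinφ = 69403.473 m.

X 5080716.3 m, Y 3858081.1 m, Z 69403.5 m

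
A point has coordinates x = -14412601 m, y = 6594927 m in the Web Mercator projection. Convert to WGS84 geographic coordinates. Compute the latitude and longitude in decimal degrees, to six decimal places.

lat 50.850702°, lon -129.470598°

R = 6378137 m. λ = x/R = -129.47059762°.
φ = 2·arctan(exp(y/R)) − 90° = 2·arctan(2.81226) − 90° = 50.85070198°.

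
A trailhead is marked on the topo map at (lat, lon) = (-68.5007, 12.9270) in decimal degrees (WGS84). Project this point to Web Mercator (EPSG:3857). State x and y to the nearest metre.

Web Mercator is spherical with R = a = 6378137 m.
x = R·λ = 6378137 × 0.225618712 = 1439027.057 m.
y = R·ln tan(π/4 + φ/2) = 6378137 × -1.661523082 = -10597421.846 m.

x 1439027 m, y -10597422 m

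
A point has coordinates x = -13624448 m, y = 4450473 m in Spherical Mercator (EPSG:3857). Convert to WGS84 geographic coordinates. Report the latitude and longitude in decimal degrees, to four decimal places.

R = 6378137 m. λ = x/R = -122.39049876°.
φ = 2·arctan(exp(y/R)) − 90° = 2·arctan(2.00927) − 90° = 37.08150048°.

lat 37.0815°, lon -122.3905°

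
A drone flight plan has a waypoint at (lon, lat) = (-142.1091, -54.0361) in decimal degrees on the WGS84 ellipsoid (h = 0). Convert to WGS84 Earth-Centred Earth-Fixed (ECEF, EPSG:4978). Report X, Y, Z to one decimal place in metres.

WGS84: a = 6378137 m, e² = 0.006694380; N(φ) = a/√(1−e²sin²φ) = 6392168.955 m.
X = (N+h)·cosφ·cosλ = -2962559.146 m; Y = (N+h)·cosφ·sinλ = -2305533.783 m; Z = (N(1−e²)+h)·sinφ = -5139104.600 m.

X -2962559.1 m, Y -2305533.8 m, Z -5139104.6 m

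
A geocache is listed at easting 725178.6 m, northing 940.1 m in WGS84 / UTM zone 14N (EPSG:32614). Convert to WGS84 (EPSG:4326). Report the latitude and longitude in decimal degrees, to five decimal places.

Zone 14N: λ₀ = -99°, k₀ = 0.9996, false easting 500000 m.
Meridian distance M = (N − FN)/k₀ = 940.5 m.
Inverse transverse Mercator on WGS84 gives φ = 0.00850004°, λ = -96.97680017°.

lat 0.00850°, lon -96.97680°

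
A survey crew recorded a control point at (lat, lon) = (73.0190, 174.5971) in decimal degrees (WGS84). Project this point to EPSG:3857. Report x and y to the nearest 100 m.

x 19436100 m, y 12130700 m

Web Mercator is spherical with R = a = 6378137 m.
x = R·λ = 6378137 × 3.047294259 = 19436060.266 m.
y = R·ln tan(π/4 + φ/2) = 6378137 × 1.901921521 = 12130716.026 m.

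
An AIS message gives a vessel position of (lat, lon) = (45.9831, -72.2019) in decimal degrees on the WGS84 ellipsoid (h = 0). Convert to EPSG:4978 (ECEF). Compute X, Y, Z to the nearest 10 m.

WGS84: a = 6378137 m, e² = 0.006694380; N(φ) = a/√(1−e²sin²φ) = 6389206.407 m.
X = (N+h)·cosφ·cosλ = 1357046.451 m; Y = (N+h)·cosφ·sinλ = -4227186.410 m; Z = (N(1−e²)+h)·sinφ = 4563942.457 m.

X 1357050 m, Y -4227190 m, Z 4563940 m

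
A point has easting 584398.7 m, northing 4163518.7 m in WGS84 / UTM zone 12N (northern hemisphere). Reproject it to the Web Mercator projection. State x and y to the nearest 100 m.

x -12250000 m, y 4525200 m

Unproject from UTM 12N (λ₀ = -111°) → φ = 37.61490011°, λ = -110.04370053°.
Web Mercator (R = 6378137 m): x = -12250008.707 m, y = 4525166.047 m.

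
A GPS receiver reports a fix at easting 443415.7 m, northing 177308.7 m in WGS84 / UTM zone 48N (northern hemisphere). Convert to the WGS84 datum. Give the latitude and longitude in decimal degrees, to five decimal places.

lat 1.60410°, lon 104.49130°

Zone 48N: λ₀ = 105°, k₀ = 0.9996, false easting 500000 m.
Meridian distance M = (N − FN)/k₀ = 177379.7 m.
Inverse transverse Mercator on WGS84 gives φ = 1.60409960°, λ = 104.49129988°.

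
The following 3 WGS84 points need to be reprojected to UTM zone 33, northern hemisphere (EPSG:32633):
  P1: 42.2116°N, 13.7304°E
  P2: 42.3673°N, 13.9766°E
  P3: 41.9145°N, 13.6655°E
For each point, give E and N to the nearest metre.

UTM zone 33N: λ₀ = 15°, k₀ = 0.9996.
P1 (42.2116°, 13.7304°) → (395202.961, 4674050.530) m.
P2 (42.3673°, 13.9766°) → (415733.179, 4691065.607) m.
P3 (41.9145°, 13.6655°) → (389330.965, 4641144.370) m.

P1: E 395203 m, N 4674051 m; P2: E 415733 m, N 4691066 m; P3: E 389331 m, N 4641144 m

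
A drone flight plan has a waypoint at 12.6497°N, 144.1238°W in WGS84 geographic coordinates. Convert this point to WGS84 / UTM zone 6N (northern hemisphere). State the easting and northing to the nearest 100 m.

Zone 6 central meridian λ₀ = 6×6 − 183 = -147°; Δλ = +2.8762°.
Transverse Mercator on WGS84 with k₀ = 0.9996 gives E = 812450.151 m, N = 1400116.343 m.

E 812500 m, N 1400100 m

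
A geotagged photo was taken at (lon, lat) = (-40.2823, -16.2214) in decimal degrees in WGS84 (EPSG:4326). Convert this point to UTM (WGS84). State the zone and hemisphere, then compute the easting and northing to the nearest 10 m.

Longitude -40.2823° lies in the 6° band [-42°, -36°), giving zone 24; latitude is south of the equator, so 24S.
Zone 24 central meridian λ₀ = 6×24 − 183 = -39°; Δλ = -1.2823°.
Transverse Mercator on WGS84 with k₀ = 0.9996 gives E = 362947.081 m, N = 8206145.862 m.

Zone 24S: E 362950 m, N 8206150 m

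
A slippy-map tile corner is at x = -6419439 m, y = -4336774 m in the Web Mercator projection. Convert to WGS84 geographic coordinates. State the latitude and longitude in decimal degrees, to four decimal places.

R = 6378137 m. λ = x/R = -57.66680169°.
φ = 2·arctan(exp(y/R)) − 90° = 2·arctan(0.50665) − 90° = -36.26230195°.

lat -36.2623°, lon -57.6668°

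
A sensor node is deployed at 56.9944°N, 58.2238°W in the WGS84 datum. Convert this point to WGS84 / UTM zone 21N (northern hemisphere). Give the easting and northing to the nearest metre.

Zone 21 central meridian λ₀ = 6×21 − 183 = -57°; Δλ = -1.2238°.
Transverse Mercator on WGS84 with k₀ = 0.9996 gives E = 425647.878 m, N = 6317428.505 m.

E 425648 m, N 6317429 m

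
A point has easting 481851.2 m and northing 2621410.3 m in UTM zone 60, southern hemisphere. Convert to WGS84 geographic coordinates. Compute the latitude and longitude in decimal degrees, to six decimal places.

lat -66.525900°, lon 176.591701°

Zone 60S: λ₀ = 177°, k₀ = 0.9996, false easting 500000 m, false northing 10000000 m.
Meridian distance M = (N − FN)/k₀ = -7381542.3 m.
Inverse transverse Mercator on WGS84 gives φ = -66.52590025°, λ = 176.59170073°.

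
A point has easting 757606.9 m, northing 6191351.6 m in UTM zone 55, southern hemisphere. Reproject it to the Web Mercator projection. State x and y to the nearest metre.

Unproject from UTM 55S (λ₀ = 147°) → φ = -34.38719962°, λ = 149.80189956°.
Web Mercator (R = 6378137 m): x = 16675871.179 m, y = -4080912.729 m.

x 16675871 m, y -4080913 m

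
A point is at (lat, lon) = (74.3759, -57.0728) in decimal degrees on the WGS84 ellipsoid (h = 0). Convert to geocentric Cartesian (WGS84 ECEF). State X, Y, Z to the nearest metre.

X 936657 m, Y -1446346 m, Z 6120370 m

WGS84: a = 6378137 m, e² = 0.006694380; N(φ) = a/√(1−e²sin²φ) = 6398029.961 m.
X = (N+h)·cosφ·cosλ = 936657.211 m; Y = (N+h)·cosφ·sinλ = -1446345.591 m; Z = (N(1−e²)+h)·sinφ = 6120370.489 m.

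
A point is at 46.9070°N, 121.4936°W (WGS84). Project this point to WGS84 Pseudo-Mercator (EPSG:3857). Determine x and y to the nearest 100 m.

x -13524600 m, y 5926900 m

Web Mercator is spherical with R = a = 6378137 m.
x = R·λ = 6378137 × -2.120463340 = -13524605.687 m.
y = R·ln tan(π/4 + φ/2) = 6378137 × 0.929253682 = 5926907.295 m.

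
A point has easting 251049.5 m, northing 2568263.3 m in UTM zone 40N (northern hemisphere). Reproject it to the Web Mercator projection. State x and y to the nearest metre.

x 6074437 m, y 2656793 m

Unproject from UTM 40N (λ₀ = 57°) → φ = 23.20470015°, λ = 54.56760013°.
Web Mercator (R = 6378137 m): x = 6074437.460 m, y = 2656792.5005 m.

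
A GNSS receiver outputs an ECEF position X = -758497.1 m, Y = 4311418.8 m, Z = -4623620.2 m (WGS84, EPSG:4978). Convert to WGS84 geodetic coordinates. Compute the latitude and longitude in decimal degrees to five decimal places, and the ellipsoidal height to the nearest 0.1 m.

lat -46.75750°, lon 99.97780°, h 388.0 m

λ = atan2(Y, X) = 99.97779970°; p = √(X²+Y²) = 4377630.6 m.
Bowring's method on WGS84 (a = 6378137 m, b = 6356752.314 m) gives φ = -46.75750008°, h = 387.979 m.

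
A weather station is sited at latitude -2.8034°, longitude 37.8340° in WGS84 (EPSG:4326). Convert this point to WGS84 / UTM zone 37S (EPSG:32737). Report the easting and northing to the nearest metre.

Zone 37 central meridian λ₀ = 6×37 − 183 = 39°; Δλ = -1.1660°.
Transverse Mercator on WGS84 with k₀ = 0.9996 gives E = 370398.668 m, N = 9690073.082 m.

E 370399 m, N 9690073 m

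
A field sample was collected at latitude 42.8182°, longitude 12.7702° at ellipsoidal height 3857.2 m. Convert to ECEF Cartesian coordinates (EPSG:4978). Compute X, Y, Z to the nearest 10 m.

WGS84: a = 6378137 m, e² = 0.006694380; N(φ) = a/√(1−e²sin²φ) = 6388022.182 m.
X = (N+h)·cosφ·cosλ = 4572559.597 m; Y = (N+h)·cosφ·sinλ = 1036359.364 m; Z = (N(1−e²)+h)·sinφ = 4315330.905 m.

X 4572560 m, Y 1036360 m, Z 4315330 m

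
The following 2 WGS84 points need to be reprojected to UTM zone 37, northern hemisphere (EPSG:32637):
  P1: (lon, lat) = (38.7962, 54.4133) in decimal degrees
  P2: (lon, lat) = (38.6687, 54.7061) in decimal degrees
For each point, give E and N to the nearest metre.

P1: E 486774 m, N 6029526 m; P2: E 478653 m, N 6062138 m

UTM zone 37N: λ₀ = 39°, k₀ = 0.9996.
P1 (54.4133°, 38.7962°) → (486773.688, 6029526.337) m.
P2 (54.7061°, 38.6687°) → (478652.639, 6062137.693) m.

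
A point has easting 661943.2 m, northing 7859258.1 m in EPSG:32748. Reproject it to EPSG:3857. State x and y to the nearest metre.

x 11860179 m, y -2196682 m

Unproject from UTM 48S (λ₀ = 105°) → φ = -19.35420017°, λ = 106.54179999°.
Web Mercator (R = 6378137 m): x = 11860178.923 m, y = -2196681.959 m.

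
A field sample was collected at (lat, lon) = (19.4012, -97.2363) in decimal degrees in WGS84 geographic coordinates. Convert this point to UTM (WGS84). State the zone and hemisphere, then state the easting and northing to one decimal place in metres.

Longitude -97.2363° lies in the 6° band [-102°, -96°), giving zone 14; latitude is north of the equator, so 14N.
Zone 14 central meridian λ₀ = 6×14 − 183 = -99°; Δλ = +1.7637°.
Transverse Mercator on WGS84 with k₀ = 0.9996 gives E = 685202.770 m, N = 2146167.403 m.

Zone 14N: E 685202.8 m, N 2146167.4 m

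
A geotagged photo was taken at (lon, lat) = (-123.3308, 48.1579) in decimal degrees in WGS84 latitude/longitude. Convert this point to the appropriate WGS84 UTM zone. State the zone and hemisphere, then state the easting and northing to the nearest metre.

Zone 10N: E 475399 m, N 5333903 m

Longitude -123.3308° lies in the 6° band [-126°, -120°), giving zone 10; latitude is north of the equator, so 10N.
Zone 10 central meridian λ₀ = 6×10 − 183 = -123°; Δλ = -0.3308°.
Transverse Mercator on WGS84 with k₀ = 0.9996 gives E = 475399.216 m, N = 5333903.303 m.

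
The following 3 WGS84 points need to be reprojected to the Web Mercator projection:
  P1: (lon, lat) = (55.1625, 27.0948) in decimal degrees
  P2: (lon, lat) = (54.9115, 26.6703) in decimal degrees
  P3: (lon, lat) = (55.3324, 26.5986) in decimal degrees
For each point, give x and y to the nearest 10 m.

Web Mercator: x = R·λ, y = R·ln tan(π/4+φ/2), R = 6378137 m.
P1 (27.0948°, 55.1625°) → (6140661.411, 3135320.757) m.
P2 (26.6703°, 54.9115°) → (6112720.219, 3082340.133) m.
P3 (26.5986°, 55.3324°) → (6159574.592, 3073411.010) m.

P1: x 6140660 m, y 3135320 m; P2: x 6112720 m, y 3082340 m; P3: x 6159570 m, y 3073410 m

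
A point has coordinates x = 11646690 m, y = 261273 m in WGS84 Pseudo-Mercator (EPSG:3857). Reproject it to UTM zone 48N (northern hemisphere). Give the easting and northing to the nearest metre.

E 458195 m, N 259355 m

Web Mercator inverse (R = 6378137 m) → φ = 2.34639916°, λ = 104.62399636°.
UTM 48N forward: E = 458194.754 m, N = 259354.679 m.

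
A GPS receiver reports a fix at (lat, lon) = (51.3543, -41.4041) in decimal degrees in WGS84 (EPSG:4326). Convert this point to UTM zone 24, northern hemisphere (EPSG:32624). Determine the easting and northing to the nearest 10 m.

Zone 24 central meridian λ₀ = 6×24 − 183 = -39°; Δλ = -2.4041°.
Transverse Mercator on WGS84 with k₀ = 0.9996 gives E = 332604.049 m, N = 5691969.197 m.

E 332600 m, N 5691970 m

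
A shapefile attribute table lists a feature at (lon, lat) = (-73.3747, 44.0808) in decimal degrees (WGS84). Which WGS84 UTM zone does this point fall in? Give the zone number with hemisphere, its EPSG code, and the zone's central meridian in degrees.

UTM zone = ⌊(λ + 180)/6⌋ + 1; -73.3747° ∈ [-78°, -72°) → zone 18.
Hemisphere: N (φ ≥ 0).
Central meridian λ₀ = 6×18 − 183 = -75°.
EPSG code: 32618.

Zone 18N (EPSG:32618), central meridian -75°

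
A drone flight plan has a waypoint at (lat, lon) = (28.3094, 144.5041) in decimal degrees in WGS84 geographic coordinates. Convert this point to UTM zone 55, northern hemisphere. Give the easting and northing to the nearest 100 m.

Zone 55 central meridian λ₀ = 6×55 − 183 = 147°; Δλ = -2.4959°.
Transverse Mercator on WGS84 with k₀ = 0.9996 gives E = 255258.425 m, N = 3134005.979 m.

E 255300 m, N 3134000 m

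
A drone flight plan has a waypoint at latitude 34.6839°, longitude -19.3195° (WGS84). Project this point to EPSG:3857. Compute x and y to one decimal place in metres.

x -2150636.9 m, y 4121007.0 m

Web Mercator is spherical with R = a = 6378137 m.
x = R·λ = 6378137 × -0.337188885 = -2150636.902 m.
y = R·ln tan(π/4 + φ/2) = 6378137 × 0.646114525 = 4121006.958 m.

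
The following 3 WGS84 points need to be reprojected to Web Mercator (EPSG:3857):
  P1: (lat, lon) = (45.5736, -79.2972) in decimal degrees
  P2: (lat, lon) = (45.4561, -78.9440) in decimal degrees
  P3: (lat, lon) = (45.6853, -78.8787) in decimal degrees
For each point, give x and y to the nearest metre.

Web Mercator: x = R·λ, y = R·ln tan(π/4+φ/2), R = 6378137 m.
P1 (45.5736°, -79.2972°) → (-8827323.925, 5712279.648) m.
P2 (45.4561°, -78.9440°) → (-8788005.881, 5693613.183) m.
P3 (45.6853°, -78.8787°) → (-8780736.718, 5730060.949) m.

P1: x -8827324 m, y 5712280 m; P2: x -8788006 m, y 5693613 m; P3: x -8780737 m, y 5730061 m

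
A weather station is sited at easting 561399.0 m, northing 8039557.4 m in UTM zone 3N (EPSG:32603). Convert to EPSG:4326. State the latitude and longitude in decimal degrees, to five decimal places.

Zone 3N: λ₀ = -165°, k₀ = 0.9996, false easting 500000 m.
Meridian distance M = (N − FN)/k₀ = 8042774.5 m.
Inverse transverse Mercator on WGS84 gives φ = 72.44550025°, λ = -163.17590030°.

lat 72.44550°, lon -163.17590°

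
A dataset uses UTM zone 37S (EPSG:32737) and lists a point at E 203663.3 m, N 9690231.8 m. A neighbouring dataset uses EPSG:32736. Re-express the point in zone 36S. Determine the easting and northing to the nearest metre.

E 870839 m, N 9690041 m

UTM 37S → geographic: φ = -2.79950037°, λ = 36.33469978°.
UTM 36S (λ₀ = 33°) forward: E = 870838.536 m, N = 9690041.093 m.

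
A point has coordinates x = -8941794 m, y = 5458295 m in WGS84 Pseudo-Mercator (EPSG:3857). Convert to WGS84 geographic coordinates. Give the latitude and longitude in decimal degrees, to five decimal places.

lat 43.95380°, lon -80.32550°

R = 6378137 m. λ = x/R = -80.32550218°.
φ = 2·arctan(exp(y/R)) − 90° = 2·arctan(2.35321) − 90° = 43.95379736°.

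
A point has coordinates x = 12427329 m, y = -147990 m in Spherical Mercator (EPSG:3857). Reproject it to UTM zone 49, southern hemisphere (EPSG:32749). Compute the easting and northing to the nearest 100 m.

E 570800 m, N 9853100 m

Web Mercator inverse (R = 6378137 m) → φ = -1.32929752°, λ = 111.63659581°.
UTM 49S forward: E = 570819.705 m, N = 9853063.292 m.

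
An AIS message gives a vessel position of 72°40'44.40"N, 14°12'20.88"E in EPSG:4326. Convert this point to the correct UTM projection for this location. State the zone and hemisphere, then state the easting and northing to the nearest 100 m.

Longitude 14.2058° lies in the 6° band [12°, 18°), giving zone 33; latitude is north of the equator, so 33N.
Zone 33 central meridian λ₀ = 6×33 − 183 = 15°; Δλ = -0.7942°.
Transverse Mercator on WGS84 with k₀ = 0.9996 gives E = 473608.761 m, N = 8064846.510 m.

Zone 33N: E 473600 m, N 8064800 m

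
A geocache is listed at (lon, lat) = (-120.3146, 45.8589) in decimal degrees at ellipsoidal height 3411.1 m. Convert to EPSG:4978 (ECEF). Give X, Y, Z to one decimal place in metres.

WGS84: a = 6378137 m, e² = 0.006694380; N(φ) = a/√(1−e²sin²φ) = 6389159.912 m.
X = (N+h)·cosφ·cosλ = -2247118.143 m; Y = (N+h)·cosφ·sinλ = -3843233.302 m; Z = (N(1−e²)+h)·sinφ = 4556787.052 m.

X -2247118.1 m, Y -3843233.3 m, Z 4556787.1 m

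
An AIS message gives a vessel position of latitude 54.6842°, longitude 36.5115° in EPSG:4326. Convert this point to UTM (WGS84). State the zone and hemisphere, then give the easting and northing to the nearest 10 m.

Longitude 36.5115° lies in the 6° band [36°, 42°), giving zone 37; latitude is north of the equator, so 37N.
Zone 37 central meridian λ₀ = 6×37 − 183 = 39°; Δλ = -2.4885°.
Transverse Mercator on WGS84 with k₀ = 0.9996 gives E = 339583.192 m, N = 6062493.765 m.

Zone 37N: E 339580 m, N 6062490 m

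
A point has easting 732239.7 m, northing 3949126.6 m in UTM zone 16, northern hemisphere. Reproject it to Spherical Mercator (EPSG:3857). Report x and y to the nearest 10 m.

Unproject from UTM 16N (λ₀ = -87°) → φ = 35.65870003°, λ = -84.43449971°.
Web Mercator (R = 6378137 m): x = -9399205.513 m, y = 4253760.077 m.

x -9399210 m, y 4253760 m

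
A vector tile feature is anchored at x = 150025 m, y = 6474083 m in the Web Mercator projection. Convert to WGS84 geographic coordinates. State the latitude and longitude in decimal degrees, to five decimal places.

R = 6378137 m. λ = x/R = 1.34769751°.
φ = 2·arctan(exp(y/R)) − 90° = 2·arctan(2.75948) − 90° = 50.16029771°.

lat 50.16030°, lon 1.34770°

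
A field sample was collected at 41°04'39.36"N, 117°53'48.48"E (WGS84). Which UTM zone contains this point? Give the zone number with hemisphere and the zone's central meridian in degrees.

Zone 50N, central meridian 117°

UTM zone = ⌊(λ + 180)/6⌋ + 1; 117.8968° ∈ [114°, 120°) → zone 50.
Hemisphere: N (φ ≥ 0).
Central meridian λ₀ = 6×50 − 183 = 117°.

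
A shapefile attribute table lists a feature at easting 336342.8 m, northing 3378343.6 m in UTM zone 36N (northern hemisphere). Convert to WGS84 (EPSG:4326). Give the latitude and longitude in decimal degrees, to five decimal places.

Zone 36N: λ₀ = 33°, k₀ = 0.9996, false easting 500000 m.
Meridian distance M = (N − FN)/k₀ = 3379695.5 m.
Inverse transverse Mercator on WGS84 gives φ = 30.52629956°, λ = 31.29420003°.

lat 30.52630°, lon 31.29420°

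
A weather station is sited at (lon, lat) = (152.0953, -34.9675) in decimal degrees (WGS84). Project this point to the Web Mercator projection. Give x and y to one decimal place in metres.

x 16931171.3 m, y -4159465.4 m

Web Mercator is spherical with R = a = 6378137 m.
x = R·λ = 6378137 × 2.654563762 = 16931171.348 m.
y = R·ln tan(π/4 + φ/2) = 6378137 × -0.652144255 = -4159465.401 m.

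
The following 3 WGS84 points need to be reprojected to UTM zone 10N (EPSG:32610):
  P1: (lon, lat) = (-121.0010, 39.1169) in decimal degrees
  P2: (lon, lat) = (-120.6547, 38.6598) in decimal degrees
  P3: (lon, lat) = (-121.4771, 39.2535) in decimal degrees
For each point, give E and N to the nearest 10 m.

UTM zone 10N: λ₀ = -123°, k₀ = 0.9996.
P1 (39.1169°, -121.0010°) → (672818.953, 4331651.682) m.
P2 (38.6598°, -120.6547°) → (704065.185, 4281635.193) m.
P3 (39.2535°, -121.4771°) → (631401.853, 4346013.488) m.

P1: E 672820 m, N 4331650 m; P2: E 704070 m, N 4281640 m; P3: E 631400 m, N 4346010 m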